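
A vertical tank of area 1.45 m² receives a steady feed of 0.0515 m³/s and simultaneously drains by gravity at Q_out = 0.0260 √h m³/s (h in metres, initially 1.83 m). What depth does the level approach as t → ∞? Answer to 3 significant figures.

Level balance: A dh/dt = 0.0515 − 0.0260 √h. Setting dh/dt = 0:
Q_in = 0.0260 √h_ss ⇒ √h_ss = 0.0515/0.0260 = 1.9808.
h_ss = 1.9808² = 3.9234 m. (Since h₀ = 1.83 m < h_ss, the level will rise toward this value.)

3.92 m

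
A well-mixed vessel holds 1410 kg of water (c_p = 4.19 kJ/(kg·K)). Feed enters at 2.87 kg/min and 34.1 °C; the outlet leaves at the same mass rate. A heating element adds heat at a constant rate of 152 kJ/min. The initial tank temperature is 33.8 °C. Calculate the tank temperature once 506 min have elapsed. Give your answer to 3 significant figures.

42.1 °C

First-law balance (no shaft work): M c_p dT/dt = ṁ c_p (T_in − T) + 152.
Rearrange: dT/dt = (T_ss − T)/τ with τ = M/ṁ = 491.29 min and T_ss = T_in + Q̇/(ṁ c_p) = 46.740 °C.
T approaches T_ss exponentially: T(t) = T_ss + (T₀ − T_ss) e^(−t/τ).
T(506) = 46.740 + (-12.940)·e^(−506/491.29) = 46.740 + (-12.940)·0.35703 = 42.120 °C.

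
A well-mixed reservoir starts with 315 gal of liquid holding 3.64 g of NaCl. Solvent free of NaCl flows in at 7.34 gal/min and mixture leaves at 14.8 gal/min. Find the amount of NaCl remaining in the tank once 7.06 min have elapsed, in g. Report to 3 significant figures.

2.53 g

Total volume: dV/dt = Q_in − Q_out = -7.4600 gal/min, so V(t) = 315 − 7.4600 t and V(7.06) = 262.33 gal.
Solute balance: dm/dt = 0 − Q_out C = −Q_out m/V(t).
Separate: dm/m = −Q_out dt/V(t) ⇒ ln(m/m₀) = −(Q_out/(Q_in−Q_out)) ln(V/V₀).
m = m₀ (V₀/V)^(Q_out/(Q_in−Q_out)) = 3.64 × (315/262.33)^(-1.9839) = 2.5320 g.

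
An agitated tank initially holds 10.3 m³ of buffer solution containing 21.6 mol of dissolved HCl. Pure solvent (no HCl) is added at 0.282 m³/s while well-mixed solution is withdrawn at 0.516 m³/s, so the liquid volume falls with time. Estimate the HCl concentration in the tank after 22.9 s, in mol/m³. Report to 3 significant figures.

Let m(t) be the amount of HCl. Volume: V(t) = V₀ + (Q_in − Q_out) t = 10.3 − 0.23400 t; V(22.9) = 4.9414 m³.
Species balance (pure solvent in): dm/dt = −Q_out · m/V(t).
Separate: dm/m = −Q_out dt/V(t) ⇒ ln(m/m₀) = −(Q_out/(Q_in−Q_out)) ln(V/V₀).
m = m₀ (V₀/V)^(Q_out/(Q_in−Q_out)) = 21.6 × (10.3/4.9414)^(-2.2051) = 4.2761 mol.
C = m/V = 4.2761/4.9414 = 0.86536 mol/m³.

0.865 mol/m³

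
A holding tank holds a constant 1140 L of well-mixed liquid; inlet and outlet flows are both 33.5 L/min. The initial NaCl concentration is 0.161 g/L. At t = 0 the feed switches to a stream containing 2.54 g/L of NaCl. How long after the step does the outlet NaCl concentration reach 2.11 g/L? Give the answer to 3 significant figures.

58.2 min

Transient balance on the dissolved component: V dC/dt = Q(C_in − C), so τ = V/Q = 34.030 min.
C(t) = C_in + (C₀ − C_in) e^(−t/τ). Set C = 2.11 and solve for t:
e^(−t/τ) = (C − C_in)/(C₀ − C_in) = (2.11 − 2.54)/(0.161 − 2.54) = 0.18075
t = −τ ln(…) = 34.030 × 1.7107 = 58.213 min.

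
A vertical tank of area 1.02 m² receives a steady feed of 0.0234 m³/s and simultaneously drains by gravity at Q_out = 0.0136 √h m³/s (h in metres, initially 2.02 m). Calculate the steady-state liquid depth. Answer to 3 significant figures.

2.96 m

Level balance: A dh/dt = 0.0234 − 0.0136 √h. Setting dh/dt = 0:
Q_in = 0.0136 √h_ss ⇒ √h_ss = 0.0234/0.0136 = 1.7206.
h_ss = 1.7206² = 2.9604 m. (Since h₀ = 2.02 m < h_ss, the level will rise toward this value.)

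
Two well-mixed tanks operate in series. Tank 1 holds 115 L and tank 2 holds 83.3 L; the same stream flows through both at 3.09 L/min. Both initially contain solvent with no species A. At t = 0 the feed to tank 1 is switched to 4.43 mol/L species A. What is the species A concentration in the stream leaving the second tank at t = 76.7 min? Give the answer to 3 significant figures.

3.06 mol/L

Time constants: τᵢ = Vᵢ/Q for each well-mixed tank.
τ₁ = 115/3.09 = 37.217 min; τ₂ = 83.3/3.09 = 26.958 min.
Solving the cascade with C₁(0)=C₂(0)=0 gives C₂(t) = C_in[1 − (τ₁ e^(−t/τ₁) − τ₂ e^(−t/τ₂))/(τ₁ − τ₂)].
At t = 76.7: e^(−t/τ₁) = 0.12734, e^(−t/τ₂) = 0.058124.
C₂ = 4.43·[1 − (37.217·0.12734 − 26.958·0.058124)/(10.259)] = 4.43·0.69078 = 3.0601 mol/L.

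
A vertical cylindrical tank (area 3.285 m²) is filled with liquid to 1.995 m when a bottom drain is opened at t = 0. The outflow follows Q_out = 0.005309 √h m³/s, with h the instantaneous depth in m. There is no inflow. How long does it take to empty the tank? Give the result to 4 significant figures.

1748 s

Accumulation of liquid (constant cross-section A): A dh/dt = −0.005309 √h.
This is separable: 2 d(√h)/dt = −0.005309/A, so √h = √h₀ − (0.005309/(2A)) t.
Tank is empty when √h = 0: t_empty = 2A√h₀/0.005309.
t_empty = 2·3.285·√1.995/0.005309 = 6.57000·1.41244/0.005309 = 1747.93 s.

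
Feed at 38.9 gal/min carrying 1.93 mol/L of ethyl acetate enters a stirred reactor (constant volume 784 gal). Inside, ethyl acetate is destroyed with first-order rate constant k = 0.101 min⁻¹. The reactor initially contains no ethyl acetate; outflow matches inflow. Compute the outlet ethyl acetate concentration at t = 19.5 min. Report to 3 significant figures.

Species balance: V dC/dt = Q C_in − Q C − k V C.
This is linear with rate a = Q/V + k = 0.15062 min⁻¹.
C_ss = Q C_in/(Q + kV) = 0.63579 mol/L; C(t) = C_ss + (C₀ − C_ss) e^(−a t).
C(19.5) = 0.63579 + (-0.63579)·e^(−0.15062·19.5) = 0.63579 + (-0.63579)·0.053023 = 0.60208 mol/L.

0.602 mol/L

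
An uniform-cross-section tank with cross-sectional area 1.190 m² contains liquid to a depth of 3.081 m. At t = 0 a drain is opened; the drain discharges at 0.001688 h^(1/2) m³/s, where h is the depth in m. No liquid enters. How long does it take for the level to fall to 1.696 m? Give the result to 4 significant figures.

638.7 s

With no inflow, A dh/dt = −0.001688 √h.
This is separable: 2 d(√h)/dt = −0.001688/A, so √h = √h₀ − (0.001688/(2A)) t.
t = 2A(√h₀ − √h)/0.001688 = 2·1.190·(√3.081 − √1.696)/0.001688
  = 2.38000 × (1.75528 − 1.30231) / 0.001688 = 638.669 s.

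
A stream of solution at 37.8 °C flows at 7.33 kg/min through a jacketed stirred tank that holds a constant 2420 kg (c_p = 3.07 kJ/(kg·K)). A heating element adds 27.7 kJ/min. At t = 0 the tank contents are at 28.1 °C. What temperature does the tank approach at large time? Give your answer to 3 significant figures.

M c_p dT/dt = ṁ c_p (T_in − T) + Q̇.
At steady state dT/dt = 0 ⇒ T_ss = T_in + Q̇/(ṁ c_p) = 37.8 + 27.7/(7.33·3.07) = 39.031 °C.

39.0 °C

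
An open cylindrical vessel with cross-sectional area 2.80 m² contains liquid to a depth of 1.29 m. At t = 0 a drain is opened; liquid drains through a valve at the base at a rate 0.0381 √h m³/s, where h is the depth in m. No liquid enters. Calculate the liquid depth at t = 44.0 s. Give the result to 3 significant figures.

A dh/dt = −Q_out = −0.0381 √h.
∫ h^(−1/2) dh = −(0.0381/A) ∫ dt, giving 2√h = 2√h₀ − (0.0381/A) t.
√h = √1.29 − 0.0381·44.0/(2·2.80) = 1.1358 − 0.29936 = 0.83642.
h = 0.83642² = 0.69961 m.

0.700 m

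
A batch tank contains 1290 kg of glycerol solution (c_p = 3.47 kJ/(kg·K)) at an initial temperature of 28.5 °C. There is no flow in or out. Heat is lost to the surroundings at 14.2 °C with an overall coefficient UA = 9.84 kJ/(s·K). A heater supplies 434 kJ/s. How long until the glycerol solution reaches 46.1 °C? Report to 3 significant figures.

406 s

M c_p dT/dt = −UA(T − T_amb) + Q̇.
τ = M c_p/UA = 454.91 s; T_ss = T_amb + Q̇/UA = 14.2 + 434/9.84 = 58.306 °C.
T(t) = T_ss + (T₀ − T_ss)e^(−t/τ); set T = 46.1:
t = −τ ln[(T − T_ss)/(T₀ − T_ss)] = −454.91 · ln(0.40951) = 406.14 s.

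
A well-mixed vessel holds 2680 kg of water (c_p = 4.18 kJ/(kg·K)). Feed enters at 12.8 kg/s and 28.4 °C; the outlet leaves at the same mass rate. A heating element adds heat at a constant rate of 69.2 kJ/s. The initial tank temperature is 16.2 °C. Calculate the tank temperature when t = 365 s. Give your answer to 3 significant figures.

27.3 °C

M c_p dT/dt = ṁ c_p (T_in − T) + Q̇.
Rearrange: dT/dt = (T_ss − T)/τ with τ = M/ṁ = 209.38 s and T_ss = T_in + Q̇/(ṁ c_p) = 29.693 °C.
This is linear first-order; T(t) = T_ss + (T₀ − T_ss) e^(−t/τ).
T(365) = 29.693 + (-13.493)·e^(−365/209.38) = 29.693 + (-13.493)·0.17495 = 27.333 °C.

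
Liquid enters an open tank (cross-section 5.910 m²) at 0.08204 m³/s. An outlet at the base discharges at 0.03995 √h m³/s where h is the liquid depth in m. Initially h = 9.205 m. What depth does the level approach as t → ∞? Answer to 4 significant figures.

Level balance: A dh/dt = 0.08204 − 0.03995 √h. Setting dh/dt = 0:
Q_in = 0.03995 √h_ss ⇒ √h_ss = 0.08204/0.03995 = 2.05357.
h_ss = 2.05357² = 4.21714 m. (Since h₀ = 9.205 m > h_ss, the level will fall toward this value.)

4.217 m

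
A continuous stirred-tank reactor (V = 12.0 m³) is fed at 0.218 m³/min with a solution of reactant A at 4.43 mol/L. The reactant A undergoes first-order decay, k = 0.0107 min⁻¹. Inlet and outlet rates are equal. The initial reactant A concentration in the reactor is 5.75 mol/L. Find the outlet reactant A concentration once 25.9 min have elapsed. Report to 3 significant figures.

4.19 mol/L

V dC/dt = Q(C_in − C) − k V C.
dC/dt = (Q/V) C_in − (Q/V + k) C; effective rate a = Q/V + k = 0.018167 + 0.0107 = 0.028867 min⁻¹.
C_ss = Q C_in/(Q + kV) = 2.7879 mol/L; C(t) = C_ss + (C₀ − C_ss) e^(−a t).
C(25.9) = 2.7879 + (2.9621)·e^(−0.028867·25.9) = 2.7879 + (2.9621)·0.47348 = 4.1904 mol/L.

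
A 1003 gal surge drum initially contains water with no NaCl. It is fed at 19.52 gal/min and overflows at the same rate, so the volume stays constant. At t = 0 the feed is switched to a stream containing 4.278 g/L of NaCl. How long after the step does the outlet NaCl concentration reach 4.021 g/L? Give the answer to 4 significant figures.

Species balance: V dC/dt = Q(C_in − C) ⇒ τ = V/Q = 51.3832 min.
C(t) = C_in + (C₀ − C_in) e^(−t/τ). Set C = 4.021 and solve for t:
e^(−t/τ) = (C − C_in)/(C₀ − C_in) = (4.021 − 4.278)/(0 − 4.278) = 0.0600748
t = −τ ln(…) = 51.3832 × 2.81216 = 144.498 min.

144.5 min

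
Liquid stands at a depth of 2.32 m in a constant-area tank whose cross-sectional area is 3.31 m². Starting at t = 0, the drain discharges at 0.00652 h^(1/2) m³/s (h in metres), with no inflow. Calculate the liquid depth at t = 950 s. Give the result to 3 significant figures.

0.345 m

With no inflow, A dh/dt = −0.00652 √h.
Separate and integrate: 2(√h − √h₀) = −(0.00652/A) t.
√h = √2.32 − 0.00652·950/(2·3.31) = 1.5232 − 0.93565 = 0.58751.
h = 0.58751² = 0.34516 m.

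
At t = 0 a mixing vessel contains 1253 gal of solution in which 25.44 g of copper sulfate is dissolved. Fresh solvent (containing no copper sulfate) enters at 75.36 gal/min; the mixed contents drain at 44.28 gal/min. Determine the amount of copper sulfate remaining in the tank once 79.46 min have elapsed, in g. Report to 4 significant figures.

5.392 g

Let m(t) be the amount of copper sulfate. Volume: V(t) = V₀ + (Q_in − Q_out) t = 1253 + 31.0800 t; V(79.46) = 3722.62 gal.
Species balance (pure solvent in): dm/dt = −Q_out · m/V(t).
Separate: dm/m = −Q_out dt/V(t) ⇒ ln(m/m₀) = −(Q_out/(Q_in−Q_out)) ln(V/V₀).
m = m₀ (V₀/V)^(Q_out/(Q_in−Q_out)) = 25.44 × (1253/3722.62)^(1.42471) = 5.39232 g.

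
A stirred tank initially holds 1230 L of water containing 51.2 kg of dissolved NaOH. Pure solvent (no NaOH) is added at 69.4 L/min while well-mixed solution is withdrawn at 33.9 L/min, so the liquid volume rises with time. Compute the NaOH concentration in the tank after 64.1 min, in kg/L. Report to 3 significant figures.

0.00537 kg/L

Total volume: dV/dt = Q_in − Q_out = 35.500 L/min, so V(t) = 1230 + 35.500 t and V(64.1) = 3505.6 L.
Species balance (pure solvent in): dm/dt = −Q_out · m/V(t).
dm/m = −Q_out dt/(V₀ + 35.500 t); integrating gives ln(m/m₀) = −(Q_out/(Q_in−Q_out)) ln(V/V₀).
m = m₀ (V₀/V)^(Q_out/(Q_in−Q_out)) = 51.2 × (1230/3505.6)^(0.95493) = 18.833 kg.
C = m/V = 18.833/3505.6 = 0.0053723 kg/L.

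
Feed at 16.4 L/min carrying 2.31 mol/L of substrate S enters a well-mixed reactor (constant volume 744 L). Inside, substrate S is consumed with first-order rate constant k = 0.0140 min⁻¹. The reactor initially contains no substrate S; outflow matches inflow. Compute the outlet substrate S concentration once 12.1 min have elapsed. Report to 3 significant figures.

Accumulation = in − out − consumed: V dC/dt = Q C_in − Q C − k V C.
dC/dt = (Q/V) C_in − (Q/V + k) C; effective rate a = Q/V + k = 0.022043 + 0.0140 = 0.036043 min⁻¹.
C_ss = Q C_in/(Q + kV) = 1.4127 mol/L; C(t) = C_ss + (C₀ − C_ss) e^(−a t).
C(12.1) = 1.4127 + (-1.4127)·e^(−0.036043·12.1) = 1.4127 + (-1.4127)·0.64654 = 0.49935 mol/L.

0.499 mol/L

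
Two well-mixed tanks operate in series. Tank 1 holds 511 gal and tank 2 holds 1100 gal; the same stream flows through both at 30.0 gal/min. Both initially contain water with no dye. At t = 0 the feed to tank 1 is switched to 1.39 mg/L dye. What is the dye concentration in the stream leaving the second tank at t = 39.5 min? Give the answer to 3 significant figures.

0.625 mg/L

Time constants: τᵢ = Vᵢ/Q for each well-mixed tank.
τ₁ = 511/30.0 = 17.033 min; τ₂ = 1100/30.0 = 36.667 min.
Tank 1: C₁ = C_in(1 − e^(−t/τ₁)). Tank 2 (τ₁ ≠ τ₂): C₂ = C_in[1 − (τ₁ e^(−t/τ₁) − τ₂ e^(−t/τ₂))/(τ₁ − τ₂)].
At t = 39.5: e^(−t/τ₁) = 0.098374, e^(−t/τ₂) = 0.34052.
C₂ = 1.39·[1 − (17.033·0.098374 − 36.667·0.34052)/(-19.633)] = 1.39·0.44940 = 0.62466 mg/L.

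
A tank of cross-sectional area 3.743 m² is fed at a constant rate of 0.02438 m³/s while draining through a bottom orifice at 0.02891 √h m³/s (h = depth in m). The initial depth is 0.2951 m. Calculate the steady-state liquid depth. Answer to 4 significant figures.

0.7112 m

A dh/dt = Q_in − 0.02891 √h. Steady state requires inflow = outflow:
Q_in = 0.02891 √h_ss ⇒ √h_ss = 0.02438/0.02891 = 0.843307.
h_ss = 0.843307² = 0.711166 m. (Since h₀ = 0.2951 m < h_ss, the level will rise toward this value.)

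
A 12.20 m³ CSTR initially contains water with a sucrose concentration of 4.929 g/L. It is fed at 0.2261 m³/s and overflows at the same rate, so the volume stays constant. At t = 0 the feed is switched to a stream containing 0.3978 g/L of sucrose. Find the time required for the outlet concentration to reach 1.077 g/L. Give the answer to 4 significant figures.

102.4 s

Accumulation = in − out for the solute gives V dC/dt = Q(C_in − C), so τ = V/Q = 53.9584 s.
C(t) = C_in + (C₀ − C_in) e^(−t/τ). Set C = 1.077 and solve for t:
e^(−t/τ) = (C − C_in)/(C₀ − C_in) = (1.077 − 0.3978)/(4.929 − 0.3978) = 0.149894
t = −τ ln(…) = 53.9584 × 1.89783 = 102.404 s.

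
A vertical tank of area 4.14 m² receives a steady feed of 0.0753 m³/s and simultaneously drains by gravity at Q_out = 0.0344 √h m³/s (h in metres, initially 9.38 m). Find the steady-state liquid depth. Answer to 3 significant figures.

4.79 m

Level balance: A dh/dt = 0.0753 − 0.0344 √h. Setting dh/dt = 0:
Q_in = 0.0344 √h_ss ⇒ √h_ss = 0.0753/0.0344 = 2.1890.
h_ss = 2.1890² = 4.7915 m. (Since h₀ = 9.38 m > h_ss, the level will fall toward this value.)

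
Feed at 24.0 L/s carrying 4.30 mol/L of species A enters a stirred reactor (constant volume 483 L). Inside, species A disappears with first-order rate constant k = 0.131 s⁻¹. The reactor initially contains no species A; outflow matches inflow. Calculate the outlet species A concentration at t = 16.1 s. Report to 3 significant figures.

1.12 mol/L

V dC/dt = Q(C_in − C) − k V C.
This is linear with rate a = Q/V + k = 0.18069 s⁻¹.
C_ss = Q C_in/(Q + kV) = 1.1825 mol/L; C(t) = C_ss + (C₀ − C_ss) e^(−a t).
C(16.1) = 1.1825 + (-1.1825)·e^(−0.18069·16.1) = 1.1825 + (-1.1825)·0.054525 = 1.1180 mol/L.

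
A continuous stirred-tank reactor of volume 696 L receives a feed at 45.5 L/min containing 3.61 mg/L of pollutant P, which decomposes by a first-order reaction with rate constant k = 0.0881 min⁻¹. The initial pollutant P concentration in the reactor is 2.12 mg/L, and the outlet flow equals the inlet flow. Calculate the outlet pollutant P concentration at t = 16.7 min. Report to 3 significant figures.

Species balance: V dC/dt = Q C_in − Q C − k V C.
dC/dt = (Q/V) C_in − (Q/V + k) C; effective rate a = Q/V + k = 0.065374 + 0.0881 = 0.15347 min⁻¹.
C_ss = Q C_in/(Q + kV) = 1.5377 mg/L; C(t) = C_ss + (C₀ − C_ss) e^(−a t).
C(16.7) = 1.5377 + (0.58229)·e^(−0.15347·16.7) = 1.5377 + (0.58229)·0.077073 = 1.5826 mg/L.

1.58 mg/L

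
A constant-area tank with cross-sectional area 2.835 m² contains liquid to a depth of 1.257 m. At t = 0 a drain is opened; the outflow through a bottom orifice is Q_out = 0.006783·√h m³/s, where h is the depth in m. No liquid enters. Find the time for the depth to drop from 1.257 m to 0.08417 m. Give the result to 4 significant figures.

Accumulation of liquid (constant cross-section A): A dh/dt = −0.006783 √h.
Separate and integrate: 2(√h − √h₀) = −(0.006783/A) t.
t = 2A(√h₀ − √h)/0.006783 = 2·2.835·(√1.257 − √0.08417)/0.006783
  = 5.67000 × (1.12116 − 0.290121) / 0.006783 = 694.677 s.

694.7 s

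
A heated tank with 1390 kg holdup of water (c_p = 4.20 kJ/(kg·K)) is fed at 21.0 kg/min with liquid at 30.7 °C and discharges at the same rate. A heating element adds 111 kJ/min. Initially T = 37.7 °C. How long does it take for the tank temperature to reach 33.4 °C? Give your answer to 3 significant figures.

91.5 min

M c_p dT/dt = ṁ c_p (T_in − T) + Q̇.
τ = M/ṁ = 66.190 min; T_ss = T_in + Q̇/(ṁ c_p) = 31.959 °C.
T(t) = T_ss + (T₀ − T_ss) e^(−t/τ). Set T = 33.4:
e^(−t/τ) = (33.4 − 31.959)/(37.7 − 31.959) = 0.25107
t = −66.190 · ln(0.25107) = 91.478 min.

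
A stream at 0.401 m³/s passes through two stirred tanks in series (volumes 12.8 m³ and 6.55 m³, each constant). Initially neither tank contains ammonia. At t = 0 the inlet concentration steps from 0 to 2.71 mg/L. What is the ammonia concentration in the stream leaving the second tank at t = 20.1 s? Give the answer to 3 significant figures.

0.583 mg/L

Each tank obeys Vᵢ dCᵢ/dt = Q(Cᵢ₋₁ − Cᵢ), so τᵢ = Vᵢ/Q.
τ₁ = 12.8/0.401 = 31.920 s; τ₂ = 6.55/0.401 = 16.334 s.
Tank 1: C₁ = C_in(1 − e^(−t/τ₁)). Tank 2 (τ₁ ≠ τ₂): C₂ = C_in[1 − (τ₁ e^(−t/τ₁) − τ₂ e^(−t/τ₂))/(τ₁ − τ₂)].
At t = 20.1: e^(−t/τ₁) = 0.53275, e^(−t/τ₂) = 0.29213.
C₂ = 2.71·[1 − (31.920·0.53275 − 16.334·0.29213)/(15.586)] = 2.71·0.21507 = 0.58285 mg/L.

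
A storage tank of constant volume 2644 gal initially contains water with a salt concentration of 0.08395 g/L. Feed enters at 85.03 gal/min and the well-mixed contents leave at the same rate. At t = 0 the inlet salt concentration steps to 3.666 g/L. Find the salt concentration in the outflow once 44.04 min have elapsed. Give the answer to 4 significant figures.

Transient balance on the dissolved component: V dC/dt = Q(C_in − C).
Rewrite as dC/dt + C/τ = C_in/τ, τ = V/Q = 31.0949 min.
This is linear first-order; C(t) = C_in + (C₀ − C_in) e^(−t/τ).
C(44.04) = 3.666 + (0.08395 − 3.666)·e^(−44.04/31.0949) = 3.666 + (-3.58205)·0.242608 = 2.79697 g/L.

2.797 g/L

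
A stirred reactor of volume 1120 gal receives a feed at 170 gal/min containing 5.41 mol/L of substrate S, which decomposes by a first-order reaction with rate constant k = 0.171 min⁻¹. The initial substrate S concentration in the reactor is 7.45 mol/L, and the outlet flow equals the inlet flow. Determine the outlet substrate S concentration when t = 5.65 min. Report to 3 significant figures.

3.34 mol/L

V dC/dt = Q(C_in − C) − k V C.
This is linear with rate a = Q/V + k = 0.32279 min⁻¹.
C_ss = Q C_in/(Q + kV) = 2.5440 mol/L; C(t) = C_ss + (C₀ − C_ss) e^(−a t).
C(5.65) = 2.5440 + (4.9060)·e^(−0.32279·5.65) = 2.5440 + (4.9060)·0.16142 = 3.3359 mol/L.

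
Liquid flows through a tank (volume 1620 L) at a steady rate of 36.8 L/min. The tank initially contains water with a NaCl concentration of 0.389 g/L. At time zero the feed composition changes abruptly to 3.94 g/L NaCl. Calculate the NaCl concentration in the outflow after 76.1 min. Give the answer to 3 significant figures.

3.31 g/L

Unsteady species balance (constant V, well mixed): V dC/dt = Q(C_in − C).
Rewrite as dC/dt + C/τ = C_in/τ, τ = V/Q = 44.022 min.
Integrating: C(t) = C_in + (C₀ − C_in) e^(−t/τ).
C(76.1) = 3.94 + (0.389 − 3.94)·e^(−76.1/44.022) = 3.94 + (-3.5510)·0.17752 = 3.3096 g/L.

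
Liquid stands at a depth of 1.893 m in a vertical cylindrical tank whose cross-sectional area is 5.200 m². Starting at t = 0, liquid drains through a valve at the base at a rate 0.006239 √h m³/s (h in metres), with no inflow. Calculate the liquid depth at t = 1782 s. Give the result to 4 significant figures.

Volume balance on the tank: A dh/dt = −0.006239 √h.
∫ h^(−1/2) dh = −(0.006239/A) ∫ dt, giving 2√h = 2√h₀ − (0.006239/A) t.
√h = √1.893 − 0.006239·1782/(2·5.200) = 1.37586 − 1.06903 = 0.306835.
h = 0.306835² = 0.0941475 m.

0.09415 m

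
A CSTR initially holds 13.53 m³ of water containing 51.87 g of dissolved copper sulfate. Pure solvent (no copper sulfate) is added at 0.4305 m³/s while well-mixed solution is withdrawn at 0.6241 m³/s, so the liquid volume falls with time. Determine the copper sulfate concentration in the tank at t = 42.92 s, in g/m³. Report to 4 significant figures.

Let m(t) be the amount of copper sulfate. Volume: V(t) = V₀ + (Q_in − Q_out) t = 13.53 − 0.193600 t; V(42.92) = 5.22069 m³.
No copper sulfate enters, so dm/dt = −Q_out · (m/V).
Separate: dm/m = −Q_out dt/V(t) ⇒ ln(m/m₀) = −(Q_out/(Q_in−Q_out)) ln(V/V₀).
m = m₀ (V₀/V)^(Q_out/(Q_in−Q_out)) = 51.87 × (13.53/5.22069)^(-3.22366) = 2.40829 g.
C = m/V = 2.40829/5.22069 = 0.461297 g/m³.

0.4613 g/m³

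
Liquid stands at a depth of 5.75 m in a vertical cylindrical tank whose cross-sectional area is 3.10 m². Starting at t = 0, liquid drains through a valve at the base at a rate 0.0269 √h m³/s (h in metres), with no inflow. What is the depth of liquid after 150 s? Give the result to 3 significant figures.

Accumulation of liquid (constant cross-section A): A dh/dt = −0.0269 √h.
This is separable: 2 d(√h)/dt = −0.0269/A, so √h = √h₀ − (0.0269/(2A)) t.
√h = √5.75 − 0.0269·150/(2·3.10) = 2.3979 − 0.65081 = 1.7471.
h = 1.7471² = 3.0524 m.

3.05 m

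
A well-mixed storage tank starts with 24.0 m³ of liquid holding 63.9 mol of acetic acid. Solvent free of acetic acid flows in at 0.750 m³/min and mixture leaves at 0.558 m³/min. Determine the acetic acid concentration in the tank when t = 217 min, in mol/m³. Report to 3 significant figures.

Let m(t) be the amount of acetic acid. Volume: V(t) = V₀ + (Q_in − Q_out) t = 24.0 + 0.19200 t; V(217) = 65.664 m³.
No acetic acid enters, so dm/dt = −Q_out · (m/V).
Separate: dm/m = −Q_out dt/V(t) ⇒ ln(m/m₀) = −(Q_out/(Q_in−Q_out)) ln(V/V₀).
m = m₀ (V₀/V)^(Q_out/(Q_in−Q_out)) = 63.9 × (24.0/65.664)^(2.9063) = 3.4287 mol.
C = m/V = 3.4287/65.664 = 0.052216 mol/m³.

0.0522 mol/m³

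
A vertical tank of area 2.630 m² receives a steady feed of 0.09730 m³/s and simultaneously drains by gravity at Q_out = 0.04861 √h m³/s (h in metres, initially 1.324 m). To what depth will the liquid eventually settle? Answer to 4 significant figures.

4.007 m

A dh/dt = Q_in − 0.04861 √h. Steady state requires inflow = outflow:
Q_in = 0.04861 √h_ss ⇒ √h_ss = 0.09730/0.04861 = 2.00165.
h_ss = 2.00165² = 4.00659 m. (Since h₀ = 1.324 m < h_ss, the level will rise toward this value.)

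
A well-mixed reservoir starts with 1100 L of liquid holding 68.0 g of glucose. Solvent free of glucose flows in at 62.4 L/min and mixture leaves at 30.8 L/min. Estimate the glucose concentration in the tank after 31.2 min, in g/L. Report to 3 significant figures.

0.0175 g/L

Let m(t) be the amount of glucose. Volume: V(t) = V₀ + (Q_in − Q_out) t = 1100 + 31.600 t; V(31.2) = 2085.9 L.
Species balance (pure solvent in): dm/dt = −Q_out · m/V(t).
Separate: dm/m = −Q_out dt/V(t) ⇒ ln(m/m₀) = −(Q_out/(Q_in−Q_out)) ln(V/V₀).
m = m₀ (V₀/V)^(Q_out/(Q_in−Q_out)) = 68.0 × (1100/2085.9)^(0.97468) = 36.445 g.
C = m/V = 36.445/2085.9 = 0.017472 g/L.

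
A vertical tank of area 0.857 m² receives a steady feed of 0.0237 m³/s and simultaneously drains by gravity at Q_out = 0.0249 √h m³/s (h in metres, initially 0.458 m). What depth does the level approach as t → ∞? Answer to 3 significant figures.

Unsteady balance on liquid volume: A dh/dt = Q_in − 0.0249 √h. At steady state dh/dt = 0:
Q_in = 0.0249 √h_ss ⇒ √h_ss = 0.0237/0.0249 = 0.95181.
h_ss = 0.95181² = 0.90594 m. (Since h₀ = 0.458 m < h_ss, the level will rise toward this value.)

0.906 m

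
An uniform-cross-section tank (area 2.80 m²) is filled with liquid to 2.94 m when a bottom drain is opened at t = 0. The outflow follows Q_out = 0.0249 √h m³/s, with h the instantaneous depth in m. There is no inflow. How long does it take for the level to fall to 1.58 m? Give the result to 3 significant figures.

With no inflow, A dh/dt = −0.0249 √h.
Separate and integrate: 2(√h − √h₀) = −(0.0249/A) t.
t = 2A(√h₀ − √h)/0.0249 = 2·2.80·(√2.94 − √1.58)/0.0249
  = 5.6000 × (1.7146 − 1.2570) / 0.0249 = 102.93 s.

103 s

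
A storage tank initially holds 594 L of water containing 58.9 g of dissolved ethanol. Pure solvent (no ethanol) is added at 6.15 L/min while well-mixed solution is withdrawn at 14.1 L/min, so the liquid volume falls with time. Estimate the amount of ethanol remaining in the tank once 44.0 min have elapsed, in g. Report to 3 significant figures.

Let m(t) be the amount of ethanol. Volume: V(t) = V₀ + (Q_in − Q_out) t = 594 − 7.9500 t; V(44.0) = 244.20 L.
Species balance (pure solvent in): dm/dt = −Q_out · m/V(t).
Separate: dm/m = −Q_out dt/V(t) ⇒ ln(m/m₀) = −(Q_out/(Q_in−Q_out)) ln(V/V₀).
m = m₀ (V₀/V)^(Q_out/(Q_in−Q_out)) = 58.9 × (594/244.20)^(-1.7736) = 12.174 g.

12.2 g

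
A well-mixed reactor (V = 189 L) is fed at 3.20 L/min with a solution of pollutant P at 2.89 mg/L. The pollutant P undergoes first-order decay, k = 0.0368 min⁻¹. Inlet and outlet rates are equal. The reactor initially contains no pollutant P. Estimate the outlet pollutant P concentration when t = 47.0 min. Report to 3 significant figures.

0.838 mg/L

Accumulation = in − out − consumed: V dC/dt = Q C_in − Q C − k V C.
dC/dt = (Q/V) C_in − (Q/V + k) C; effective rate a = Q/V + k = 0.016931 + 0.0368 = 0.053731 min⁻¹.
C_ss = Q C_in/(Q + kV) = 0.91067 mg/L; C(t) = C_ss + (C₀ − C_ss) e^(−a t).
C(47.0) = 0.91067 + (-0.91067)·e^(−0.053731·47.0) = 0.91067 + (-0.91067)·0.080029 = 0.83779 mg/L.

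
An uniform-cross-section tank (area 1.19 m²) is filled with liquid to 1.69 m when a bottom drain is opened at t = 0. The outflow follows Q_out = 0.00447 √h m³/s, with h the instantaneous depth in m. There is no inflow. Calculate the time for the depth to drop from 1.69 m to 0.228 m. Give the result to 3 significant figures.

438 s

A dh/dt = −Q_out = −0.00447 √h.
Separate and integrate: 2(√h − √h₀) = −(0.00447/A) t.
t = 2A(√h₀ − √h)/0.00447 = 2·1.19·(√1.69 − √0.228)/0.00447
  = 2.3800 × (1.3000 − 0.47749) / 0.00447 = 437.93 s.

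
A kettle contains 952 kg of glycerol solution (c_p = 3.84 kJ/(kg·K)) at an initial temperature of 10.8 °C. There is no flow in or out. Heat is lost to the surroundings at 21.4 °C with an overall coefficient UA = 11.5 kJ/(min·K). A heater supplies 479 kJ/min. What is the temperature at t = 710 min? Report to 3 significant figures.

Energy balance: M c_p dT/dt = −UA(T − T_amb) + Q̇.
dT/dt = (T_ss − T)/τ with T_ss = T_amb + Q̇/UA = 21.4 + 479/11.5 = 63.052 °C, τ = M c_p/UA = 952·3.84/11.5 = 317.89 min.
Solution: T(t) = T_ss + (T₀ − T_ss) e^(−t/τ).
T(710) = 63.052 + (-52.252)·0.10715 = 57.453 °C.

57.5 °C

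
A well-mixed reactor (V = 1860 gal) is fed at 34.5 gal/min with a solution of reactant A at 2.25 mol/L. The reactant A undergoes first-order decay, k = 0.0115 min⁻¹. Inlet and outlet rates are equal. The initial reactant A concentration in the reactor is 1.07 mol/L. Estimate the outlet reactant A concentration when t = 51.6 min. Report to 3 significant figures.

Species balance: V dC/dt = Q C_in − Q C − k V C.
dC/dt = (Q/V) C_in − (Q/V + k) C; effective rate a = Q/V + k = 0.018548 + 0.0115 = 0.030048 min⁻¹.
C_ss = Q C_in/(Q + kV) = 1.3889 mol/L; C(t) = C_ss + (C₀ − C_ss) e^(−a t).
C(51.6) = 1.3889 + (-0.31889)·e^(−0.030048·51.6) = 1.3889 + (-0.31889)·0.21214 = 1.3212 mol/L.

1.32 mol/L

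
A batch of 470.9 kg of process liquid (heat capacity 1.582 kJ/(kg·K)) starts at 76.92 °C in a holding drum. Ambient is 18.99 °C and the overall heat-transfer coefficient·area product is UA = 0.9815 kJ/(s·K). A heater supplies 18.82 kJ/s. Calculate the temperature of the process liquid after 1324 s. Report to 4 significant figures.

M c_p dT/dt = −UA(T − T_amb) + Q̇.
dT/dt = (T_ss − T)/τ with T_ss = T_amb + Q̇/UA = 18.99 + 18.82/0.9815 = 38.1647 °C, τ = M c_p/UA = 470.9·1.582/0.9815 = 759.005 s.
T approaches T_ss exponentially: T(t) = T_ss + (T₀ − T_ss) e^(−t/τ).
T(1324) = 38.1647 + (38.7553)·0.174752 = 44.9373 °C.

44.94 °C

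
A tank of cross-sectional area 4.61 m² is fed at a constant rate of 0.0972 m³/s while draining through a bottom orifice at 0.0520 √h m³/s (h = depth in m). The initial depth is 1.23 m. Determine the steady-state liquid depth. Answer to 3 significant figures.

A dh/dt = Q_in − 0.0520 √h. Steady state requires inflow = outflow:
Q_in = 0.0520 √h_ss ⇒ √h_ss = 0.0972/0.0520 = 1.8692.
h_ss = 1.8692² = 3.4940 m. (Since h₀ = 1.23 m < h_ss, the level will rise toward this value.)

3.49 m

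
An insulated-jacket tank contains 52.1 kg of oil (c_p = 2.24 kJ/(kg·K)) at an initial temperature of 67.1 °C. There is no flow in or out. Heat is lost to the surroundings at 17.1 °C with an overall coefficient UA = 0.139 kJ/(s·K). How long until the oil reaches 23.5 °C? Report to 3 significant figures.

1730 s

M c_p dT/dt = −UA(T − T_amb).
τ = M c_p/UA = 839.60 s; T_ss = T_amb = 17.100 °C.
T(t) = T_ss + (T₀ − T_ss)e^(−t/τ); set T = 23.5:
t = −τ ln[(T − T_ss)/(T₀ − T_ss)] = −839.60 · ln(0.12800) = 1726.0 s.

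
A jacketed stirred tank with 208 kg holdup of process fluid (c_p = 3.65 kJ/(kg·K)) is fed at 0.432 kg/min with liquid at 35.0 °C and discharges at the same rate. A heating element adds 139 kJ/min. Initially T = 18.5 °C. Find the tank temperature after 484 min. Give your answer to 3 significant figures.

84.9 °C

M c_p dT/dt = ṁ c_p (T_in − T) + Q̇.
Rearrange: dT/dt = (T_ss − T)/τ with τ = M/ṁ = 481.48 min and T_ss = T_in + Q̇/(ṁ c_p) = 123.15 °C.
Integrating: T(t) = T_ss + (T₀ − T_ss) e^(−t/τ).
T(484) = 123.15 + (-104.65)·e^(−484/481.48) = 123.15 + (-104.65)·0.36596 = 84.854 °C.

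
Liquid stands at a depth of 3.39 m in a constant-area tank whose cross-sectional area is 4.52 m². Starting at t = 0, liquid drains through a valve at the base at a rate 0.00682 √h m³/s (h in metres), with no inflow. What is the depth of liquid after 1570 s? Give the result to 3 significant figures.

0.431 m

With no inflow, A dh/dt = −0.00682 √h.
∫ h^(−1/2) dh = −(0.00682/A) ∫ dt, giving 2√h = 2√h₀ − (0.00682/A) t.
√h = √3.39 − 0.00682·1570/(2·4.52) = 1.8412 − 1.1844 = 0.65675.
h = 0.65675² = 0.43132 m.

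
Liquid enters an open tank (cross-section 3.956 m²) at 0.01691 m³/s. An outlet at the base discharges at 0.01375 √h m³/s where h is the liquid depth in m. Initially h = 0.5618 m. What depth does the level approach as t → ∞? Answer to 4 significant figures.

1.512 m

A dh/dt = Q_in − 0.01375 √h. Steady state requires inflow = outflow:
Q_in = 0.01375 √h_ss ⇒ √h_ss = 0.01691/0.01375 = 1.22982.
h_ss = 1.22982² = 1.51245 m. (Since h₀ = 0.5618 m < h_ss, the level will rise toward this value.)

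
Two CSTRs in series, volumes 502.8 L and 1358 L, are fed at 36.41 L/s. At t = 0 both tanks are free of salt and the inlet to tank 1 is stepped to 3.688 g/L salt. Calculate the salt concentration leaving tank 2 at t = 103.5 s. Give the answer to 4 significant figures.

Species balance on tank i: dCᵢ/dt = (Cᵢ₋₁ − Cᵢ)/τᵢ with τᵢ = Vᵢ/Q.
τ₁ = 502.8/36.41 = 13.8094 s; τ₂ = 1358/36.41 = 37.2974 s.
Tank 1: C₁ = C_in(1 − e^(−t/τ₁)). Tank 2 (τ₁ ≠ τ₂): C₂ = C_in[1 − (τ₁ e^(−t/τ₁) − τ₂ e^(−t/τ₂))/(τ₁ − τ₂)].
At t = 103.5: e^(−t/τ₁) = 0.000555913, e^(−t/τ₂) = 0.0623502.
C₂ = 3.688·[1 − (13.8094·0.000555913 − 37.2974·0.0623502)/(-23.4881)] = 3.688·0.901319 = 3.32406 g/L.

3.324 g/L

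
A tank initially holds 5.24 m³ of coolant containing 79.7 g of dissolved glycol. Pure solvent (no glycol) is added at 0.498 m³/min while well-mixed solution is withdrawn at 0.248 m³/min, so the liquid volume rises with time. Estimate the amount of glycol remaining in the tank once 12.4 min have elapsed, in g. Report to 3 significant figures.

Let m(t) be the amount of glycol. Volume: V(t) = V₀ + (Q_in − Q_out) t = 5.24 + 0.25000 t; V(12.4) = 8.3400 m³.
No glycol enters, so dm/dt = −Q_out · (m/V).
Separate: dm/m = −Q_out dt/V(t) ⇒ ln(m/m₀) = −(Q_out/(Q_in−Q_out)) ln(V/V₀).
m = m₀ (V₀/V)^(Q_out/(Q_in−Q_out)) = 79.7 × (5.24/8.3400)^(0.99200) = 50.262 g.

50.3 g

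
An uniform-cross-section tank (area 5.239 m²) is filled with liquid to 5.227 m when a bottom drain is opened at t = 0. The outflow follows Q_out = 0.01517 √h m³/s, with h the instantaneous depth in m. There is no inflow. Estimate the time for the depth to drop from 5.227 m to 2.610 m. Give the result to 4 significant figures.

463.3 s

Unsteady balance on liquid volume: A dh/dt = −0.01517 √h.
Separate and integrate: 2(√h − √h₀) = −(0.01517/A) t.
t = 2A(√h₀ − √h)/0.01517 = 2·5.239·(√5.227 − √2.610)/0.01517
  = 10.4780 × (2.28626 − 1.61555) / 0.01517 = 463.266 s.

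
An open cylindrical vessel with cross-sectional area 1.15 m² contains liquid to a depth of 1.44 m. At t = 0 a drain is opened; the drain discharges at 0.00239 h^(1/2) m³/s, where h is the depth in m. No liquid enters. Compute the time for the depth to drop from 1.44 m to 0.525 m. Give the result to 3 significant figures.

Accumulation of liquid (constant cross-section A): A dh/dt = −0.00239 √h.
∫ h^(−1/2) dh = −(0.00239/A) ∫ dt, giving 2√h = 2√h₀ − (0.00239/A) t.
t = 2A(√h₀ − √h)/0.00239 = 2·1.15·(√1.44 − √0.525)/0.00239
  = 2.3000 × (1.2000 − 0.72457) / 0.00239 = 457.53 s.

458 s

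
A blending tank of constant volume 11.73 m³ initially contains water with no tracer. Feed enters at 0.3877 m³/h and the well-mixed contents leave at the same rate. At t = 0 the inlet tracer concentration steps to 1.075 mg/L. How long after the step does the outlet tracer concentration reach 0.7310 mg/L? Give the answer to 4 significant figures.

Species balance: V dC/dt = Q(C_in − C) ⇒ τ = V/Q = 30.2554 h.
C(t) = C_in + (C₀ − C_in) e^(−t/τ). Set C = 0.7310 and solve for t:
e^(−t/τ) = (C − C_in)/(C₀ − C_in) = (0.7310 − 1.075)/(0 − 1.075) = 0.320000
t = −τ ln(…) = 30.2554 × 1.13943 = 34.4740 h.

34.47 h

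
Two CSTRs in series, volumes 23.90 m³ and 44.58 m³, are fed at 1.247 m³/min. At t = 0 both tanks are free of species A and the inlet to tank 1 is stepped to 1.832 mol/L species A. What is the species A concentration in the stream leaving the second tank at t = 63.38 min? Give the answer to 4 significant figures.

1.239 mol/L

Time constants: τᵢ = Vᵢ/Q for each well-mixed tank.
τ₁ = 23.90/1.247 = 19.1660 min; τ₂ = 44.58/1.247 = 35.7498 min.
Solving the cascade with C₁(0)=C₂(0)=0 gives C₂(t) = C_in[1 − (τ₁ e^(−t/τ₁) − τ₂ e^(−t/τ₂))/(τ₁ − τ₂)].
At t = 63.38: e^(−t/τ₁) = 0.0366296, e^(−t/τ₂) = 0.169844.
C₂ = 1.832·[1 − (19.1660·0.0366296 − 35.7498·0.169844)/(-16.5838)] = 1.832·0.676200 = 1.23880 mol/L.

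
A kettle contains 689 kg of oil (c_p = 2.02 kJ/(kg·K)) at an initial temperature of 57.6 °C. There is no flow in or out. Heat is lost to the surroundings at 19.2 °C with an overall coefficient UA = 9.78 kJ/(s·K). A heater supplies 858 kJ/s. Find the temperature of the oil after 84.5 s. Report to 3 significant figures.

79.7 °C

M c_p dT/dt = −UA(T − T_amb) + Q̇.
dT/dt = (T_ss − T)/τ with T_ss = T_amb + Q̇/UA = 19.2 + 858/9.78 = 106.93 °C, τ = M c_p/UA = 689·2.02/9.78 = 142.31 s.
Integrating: T(t) = T_ss + (T₀ − T_ss) e^(−t/τ).
T(84.5) = 106.93 + (-49.330)·0.55224 = 79.688 °C.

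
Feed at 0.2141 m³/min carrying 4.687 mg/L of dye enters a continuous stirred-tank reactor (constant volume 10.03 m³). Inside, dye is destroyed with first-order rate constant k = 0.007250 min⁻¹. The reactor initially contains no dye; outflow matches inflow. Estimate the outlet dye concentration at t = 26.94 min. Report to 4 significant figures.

Accumulation = in − out − consumed: V dC/dt = Q C_in − Q C − k V C.
This is linear with rate a = Q/V + k = 0.0285960 min⁻¹.
C_ss = Q C_in/(Q + kV) = 3.49869 mg/L; C(t) = C_ss + (C₀ − C_ss) e^(−a t).
C(26.94) = 3.49869 + (-3.49869)·e^(−0.0285960·26.94) = 3.49869 + (-3.49869)·0.462839 = 1.87936 mg/L.

1.879 mg/L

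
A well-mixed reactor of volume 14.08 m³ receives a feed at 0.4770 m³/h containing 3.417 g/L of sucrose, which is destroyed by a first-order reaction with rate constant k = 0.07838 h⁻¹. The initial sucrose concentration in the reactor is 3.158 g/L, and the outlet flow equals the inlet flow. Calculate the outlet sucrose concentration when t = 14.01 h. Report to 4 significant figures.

V dC/dt = Q(C_in − C) − k V C.
dC/dt = (Q/V) C_in − (Q/V + k) C; effective rate a = Q/V + k = 0.0338778 + 0.07838 = 0.112258 h⁻¹.
C_ss = Q C_in/(Q + kV) = 1.03120 g/L; C(t) = C_ss + (C₀ − C_ss) e^(−a t).
C(14.01) = 1.03120 + (2.12680)·e^(−0.112258·14.01) = 1.03120 + (2.12680)·0.207478 = 1.47247 g/L.

1.472 g/L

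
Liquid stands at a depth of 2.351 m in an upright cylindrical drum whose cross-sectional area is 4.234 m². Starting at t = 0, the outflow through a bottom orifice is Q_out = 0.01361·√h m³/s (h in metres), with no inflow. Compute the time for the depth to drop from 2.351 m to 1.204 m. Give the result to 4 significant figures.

Unsteady balance on liquid volume: A dh/dt = −0.01361 √h.
∫ h^(−1/2) dh = −(0.01361/A) ∫ dt, giving 2√h = 2√h₀ − (0.01361/A) t.
t = 2A(√h₀ − √h)/0.01361 = 2·4.234·(√2.351 − √1.204)/0.01361
  = 8.46800 × (1.53330 − 1.09727) / 0.01361 = 271.292 s.

271.3 s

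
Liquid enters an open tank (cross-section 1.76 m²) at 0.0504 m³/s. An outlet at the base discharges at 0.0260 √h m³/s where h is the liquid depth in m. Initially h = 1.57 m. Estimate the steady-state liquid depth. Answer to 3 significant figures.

3.76 m

A dh/dt = Q_in − 0.0260 √h. Steady state requires inflow = outflow:
Q_in = 0.0260 √h_ss ⇒ √h_ss = 0.0504/0.0260 = 1.9385.
h_ss = 1.9385² = 3.7576 m. (Since h₀ = 1.57 m < h_ss, the level will rise toward this value.)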